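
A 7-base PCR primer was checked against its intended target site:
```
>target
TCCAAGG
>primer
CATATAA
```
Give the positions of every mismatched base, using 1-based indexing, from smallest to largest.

1, 2, 3, 5, 6, 7

Scanning 1-based: 1: T/C; 2: C/A; 3: C/T; 5: A/T; 6: G/A; 7: G/A.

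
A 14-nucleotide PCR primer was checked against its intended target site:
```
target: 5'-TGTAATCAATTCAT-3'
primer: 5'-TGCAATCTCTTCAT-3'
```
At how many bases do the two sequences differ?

Comparing position by position, 3 bases differ: 3 (T/C), 8 (A/T), 9 (A/C).

3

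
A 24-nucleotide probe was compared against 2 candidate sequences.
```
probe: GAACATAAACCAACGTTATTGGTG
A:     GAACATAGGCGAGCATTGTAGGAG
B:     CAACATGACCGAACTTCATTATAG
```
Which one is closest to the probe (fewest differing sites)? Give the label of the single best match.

A differs at 8 sites; B differs at 9 sites. The closest is A.

A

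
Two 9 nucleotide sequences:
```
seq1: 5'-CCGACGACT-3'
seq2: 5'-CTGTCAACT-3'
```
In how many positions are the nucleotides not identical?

3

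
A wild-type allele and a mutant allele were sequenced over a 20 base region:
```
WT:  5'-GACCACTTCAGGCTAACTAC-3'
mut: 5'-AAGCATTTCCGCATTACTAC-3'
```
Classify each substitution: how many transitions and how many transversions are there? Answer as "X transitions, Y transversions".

Transitions (purine↔purine or pyrimidine↔pyrimidine): 1 G→A, 6 C→T.
Transversions (purine↔pyrimidine): 3 C→G, 10 A→C, 12 G→C, 13 C→A, 15 A→T.

2 transitions, 5 transversions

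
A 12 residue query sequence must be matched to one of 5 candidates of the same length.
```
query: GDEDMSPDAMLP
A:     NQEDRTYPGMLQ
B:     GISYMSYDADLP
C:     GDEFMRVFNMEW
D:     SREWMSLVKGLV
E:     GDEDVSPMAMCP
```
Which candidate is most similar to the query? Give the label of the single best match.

A differs at 8 positions; B differs at 5 positions; C differs at 7 positions; D differs at 8 positions; E differs at 3 positions. The closest is E.

E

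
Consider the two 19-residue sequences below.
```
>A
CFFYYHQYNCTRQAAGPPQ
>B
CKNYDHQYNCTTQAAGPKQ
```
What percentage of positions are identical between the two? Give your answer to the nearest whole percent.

Mismatches at positions 2, 3, 5, 12, 18 (1-based): 5 of 19.
Identical positions: 14/19 = 73.68% → 74%.

74%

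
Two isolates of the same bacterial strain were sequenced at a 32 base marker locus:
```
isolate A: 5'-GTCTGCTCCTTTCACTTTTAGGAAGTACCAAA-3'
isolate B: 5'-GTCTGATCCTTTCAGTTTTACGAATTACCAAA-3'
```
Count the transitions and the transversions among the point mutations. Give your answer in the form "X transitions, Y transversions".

0 transitions, 4 transversions

Mismatches (1-based):
site 6: C→A (pyrimidine→purine, transversion)
site 15: C→G (pyrimidine→purine, transversion)
site 21: G→C (purine→pyrimidine, transversion)
site 25: G→T (purine→pyrimidine, transversion)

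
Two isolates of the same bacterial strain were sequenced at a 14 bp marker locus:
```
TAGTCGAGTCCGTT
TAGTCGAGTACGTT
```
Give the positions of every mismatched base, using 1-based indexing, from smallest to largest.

Scanning 1-based: 10: C/A.

10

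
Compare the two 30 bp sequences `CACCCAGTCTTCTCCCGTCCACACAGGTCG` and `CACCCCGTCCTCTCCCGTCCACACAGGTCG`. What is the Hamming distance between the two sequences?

2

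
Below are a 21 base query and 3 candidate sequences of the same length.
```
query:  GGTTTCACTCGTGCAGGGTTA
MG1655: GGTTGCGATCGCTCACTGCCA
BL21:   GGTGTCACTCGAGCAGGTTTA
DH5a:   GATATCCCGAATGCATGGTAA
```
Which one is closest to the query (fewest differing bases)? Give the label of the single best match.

MG1655 differs at 9 bases; BL21 differs at 3 bases; DH5a differs at 8 bases. The closest is BL21.

BL21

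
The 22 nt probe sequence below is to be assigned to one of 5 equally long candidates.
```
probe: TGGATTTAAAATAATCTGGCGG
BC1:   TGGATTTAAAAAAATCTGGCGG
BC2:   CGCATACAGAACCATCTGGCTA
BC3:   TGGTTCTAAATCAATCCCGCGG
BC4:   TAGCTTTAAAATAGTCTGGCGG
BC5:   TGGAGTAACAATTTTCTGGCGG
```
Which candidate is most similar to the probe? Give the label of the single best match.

BC1 differs at 1 position; BC2 differs at 9 positions; BC3 differs at 6 positions; BC4 differs at 3 positions; BC5 differs at 5 positions. The closest is BC1.

BC1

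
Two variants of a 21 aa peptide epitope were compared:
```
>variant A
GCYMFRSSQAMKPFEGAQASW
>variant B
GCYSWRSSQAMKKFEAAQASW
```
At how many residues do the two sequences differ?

Comparing position by position, 4 residues differ: 4 (M/S), 5 (F/W), 13 (P/K), 16 (G/A).

4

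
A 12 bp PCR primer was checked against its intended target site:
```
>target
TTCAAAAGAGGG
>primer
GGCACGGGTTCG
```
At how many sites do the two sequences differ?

Comparing position by position, 8 sites differ: 1 (T/G), 2 (T/G), 5 (A/C), 6 (A/G), 7 (A/G), 9 (A/T), 10 (G/T), 11 (G/C).

8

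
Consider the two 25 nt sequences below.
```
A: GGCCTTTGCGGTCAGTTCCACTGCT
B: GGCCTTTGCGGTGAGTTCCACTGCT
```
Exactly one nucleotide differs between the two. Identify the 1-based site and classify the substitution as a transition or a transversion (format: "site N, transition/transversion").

site 13, transversion

The sequences differ only at site 13: C→G (pyrimidine→purine), a transversion.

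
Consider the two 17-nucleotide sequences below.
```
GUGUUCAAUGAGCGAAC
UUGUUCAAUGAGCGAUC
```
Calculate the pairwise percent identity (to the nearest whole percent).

88%

Mismatches at positions 1, 16 (1-based): 2 of 17.
Identical positions: 15/17 = 88.24% → 88%.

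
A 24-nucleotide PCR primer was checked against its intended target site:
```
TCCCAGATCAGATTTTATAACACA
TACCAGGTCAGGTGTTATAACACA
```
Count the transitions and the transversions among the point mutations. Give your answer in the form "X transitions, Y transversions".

Transitions (purine↔purine or pyrimidine↔pyrimidine): 7 A→G, 12 A→G.
Transversions (purine↔pyrimidine): 2 C→A, 14 T→G.

2 transitions, 2 transversions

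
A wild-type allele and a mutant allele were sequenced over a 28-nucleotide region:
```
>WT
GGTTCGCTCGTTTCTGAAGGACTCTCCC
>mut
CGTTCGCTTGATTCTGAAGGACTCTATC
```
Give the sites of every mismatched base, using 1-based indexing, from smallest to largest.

1, 9, 11, 26, 27

Differences at site 1 (G→C), site 9 (C→T), site 11 (T→A), site 26 (C→A), site 27 (C→T).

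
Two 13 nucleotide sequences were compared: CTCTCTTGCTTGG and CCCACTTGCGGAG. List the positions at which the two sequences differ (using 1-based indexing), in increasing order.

2, 4, 10, 11, 12

Differences at position 2 (T→C), position 4 (T→A), position 10 (T→G), position 11 (T→G), position 12 (G→A).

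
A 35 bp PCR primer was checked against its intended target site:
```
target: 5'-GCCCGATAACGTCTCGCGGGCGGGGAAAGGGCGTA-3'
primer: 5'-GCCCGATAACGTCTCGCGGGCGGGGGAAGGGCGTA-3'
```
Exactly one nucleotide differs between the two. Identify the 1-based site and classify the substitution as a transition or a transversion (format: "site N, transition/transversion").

The sequences differ only at site 26: A→G (purine→purine), a transition.

site 26, transition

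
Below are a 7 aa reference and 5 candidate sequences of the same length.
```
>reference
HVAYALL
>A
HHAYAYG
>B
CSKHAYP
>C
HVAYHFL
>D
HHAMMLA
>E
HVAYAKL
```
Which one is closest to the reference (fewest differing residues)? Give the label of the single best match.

Hamming distances to reference — A: 3; B: 6; C: 2; D: 4; E: 1.
Smallest is E with 1 mismatch.

E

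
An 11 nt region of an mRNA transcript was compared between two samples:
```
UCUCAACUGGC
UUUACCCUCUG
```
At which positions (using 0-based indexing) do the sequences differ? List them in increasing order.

1, 3, 4, 5, 8, 9, 10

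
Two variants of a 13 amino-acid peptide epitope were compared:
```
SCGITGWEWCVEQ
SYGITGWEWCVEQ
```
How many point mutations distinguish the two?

Mismatches (1-based): residue 2: C→Y.

1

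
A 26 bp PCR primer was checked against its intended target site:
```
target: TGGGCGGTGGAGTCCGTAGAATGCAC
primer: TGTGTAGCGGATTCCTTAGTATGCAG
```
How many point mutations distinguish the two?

8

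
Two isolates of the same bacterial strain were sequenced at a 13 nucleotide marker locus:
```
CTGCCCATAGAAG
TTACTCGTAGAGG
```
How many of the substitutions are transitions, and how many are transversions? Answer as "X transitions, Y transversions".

5 transitions, 0 transversions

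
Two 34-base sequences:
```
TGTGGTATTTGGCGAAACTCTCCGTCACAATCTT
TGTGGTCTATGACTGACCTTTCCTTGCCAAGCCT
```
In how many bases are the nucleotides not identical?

12

The sequences differ at bases 7, 9, 12, 14, 15, 17, 20, 24, 26, 27, 31, 33 (1-based) — 12 in total.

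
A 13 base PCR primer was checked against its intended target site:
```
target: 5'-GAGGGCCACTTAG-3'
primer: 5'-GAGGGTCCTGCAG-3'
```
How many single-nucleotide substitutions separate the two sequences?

5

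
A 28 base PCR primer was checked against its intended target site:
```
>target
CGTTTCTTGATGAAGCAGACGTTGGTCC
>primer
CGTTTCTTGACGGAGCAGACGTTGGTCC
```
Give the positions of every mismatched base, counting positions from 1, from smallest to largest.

11, 13

Scanning 1-based: 11: T/C; 13: A/G.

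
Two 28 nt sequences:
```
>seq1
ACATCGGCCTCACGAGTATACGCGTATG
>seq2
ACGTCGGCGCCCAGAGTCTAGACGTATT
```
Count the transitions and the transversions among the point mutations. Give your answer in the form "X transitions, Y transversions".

Mismatches (1-based):
position 3: A→G (purine→purine, transition)
position 9: C→G (pyrimidine→purine, transversion)
position 10: T→C (pyrimidine→pyrimidine, transition)
position 12: A→C (purine→pyrimidine, transversion)
position 13: C→A (pyrimidine→purine, transversion)
position 18: A→C (purine→pyrimidine, transversion)
position 21: C→G (pyrimidine→purine, transversion)
position 22: G→A (purine→purine, transition)
position 28: G→T (purine→pyrimidine, transversion)

3 transitions, 6 transversions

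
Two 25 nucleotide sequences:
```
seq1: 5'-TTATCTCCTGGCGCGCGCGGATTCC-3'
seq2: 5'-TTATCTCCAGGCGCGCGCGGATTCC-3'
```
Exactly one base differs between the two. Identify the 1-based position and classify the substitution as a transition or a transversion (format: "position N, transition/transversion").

position 9, transversion

The sequences differ only at position 9: T→A (pyrimidine→purine), a transversion.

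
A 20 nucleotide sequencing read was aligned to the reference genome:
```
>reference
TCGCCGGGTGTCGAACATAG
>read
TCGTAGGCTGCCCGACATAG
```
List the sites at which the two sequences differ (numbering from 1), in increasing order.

Scanning 1-based: 4: C/T; 5: C/A; 8: G/C; 11: T/C; 13: G/C; 14: A/G.

4, 5, 8, 11, 13, 14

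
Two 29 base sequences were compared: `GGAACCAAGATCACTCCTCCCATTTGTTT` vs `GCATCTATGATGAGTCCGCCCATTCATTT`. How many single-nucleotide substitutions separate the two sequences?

9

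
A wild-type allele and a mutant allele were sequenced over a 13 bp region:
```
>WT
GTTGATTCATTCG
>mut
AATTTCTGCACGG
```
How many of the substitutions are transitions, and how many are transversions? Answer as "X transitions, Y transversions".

Transitions (purine↔purine or pyrimidine↔pyrimidine): 1 G→A, 6 T→C, 11 T→C.
Transversions (purine↔pyrimidine): 2 T→A, 4 G→T, 5 A→T, 8 C→G, 9 A→C, 10 T→A, 12 C→G.

3 transitions, 7 transversions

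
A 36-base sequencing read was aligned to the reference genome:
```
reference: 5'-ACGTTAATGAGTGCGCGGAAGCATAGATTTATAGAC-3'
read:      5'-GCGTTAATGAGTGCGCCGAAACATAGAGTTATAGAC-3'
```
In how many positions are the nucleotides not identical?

The sequences differ at positions 1, 17, 21, 28 (1-based) — 4 in total.

4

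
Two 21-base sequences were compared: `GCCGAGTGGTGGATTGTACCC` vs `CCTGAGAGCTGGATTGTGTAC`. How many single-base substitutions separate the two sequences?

The sequences differ at sites 1, 3, 7, 9, 18, 19, 20 (1-based) — 7 in total.

7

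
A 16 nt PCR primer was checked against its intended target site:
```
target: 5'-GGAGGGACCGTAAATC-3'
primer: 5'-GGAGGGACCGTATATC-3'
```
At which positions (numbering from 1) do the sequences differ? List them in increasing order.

13

Scanning 1-based: 13: A/T.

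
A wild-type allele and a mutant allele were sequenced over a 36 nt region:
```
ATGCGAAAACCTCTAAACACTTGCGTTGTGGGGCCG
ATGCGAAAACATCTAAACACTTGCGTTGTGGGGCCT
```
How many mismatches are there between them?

Mismatches (1-based): position 11: C→A; position 36: G→T.

2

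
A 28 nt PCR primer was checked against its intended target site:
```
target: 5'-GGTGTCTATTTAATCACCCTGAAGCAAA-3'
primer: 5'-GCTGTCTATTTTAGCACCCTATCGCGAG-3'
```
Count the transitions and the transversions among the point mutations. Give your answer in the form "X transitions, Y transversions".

Transitions (purine↔purine or pyrimidine↔pyrimidine): 21 G→A, 26 A→G, 28 A→G.
Transversions (purine↔pyrimidine): 2 G→C, 12 A→T, 14 T→G, 22 A→T, 23 A→C.

3 transitions, 5 transversions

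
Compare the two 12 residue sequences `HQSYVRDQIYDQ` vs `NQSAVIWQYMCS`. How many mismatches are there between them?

8

The sequences differ at positions 1, 4, 6, 7, 9, 10, 11, 12 (1-based) — 8 in total.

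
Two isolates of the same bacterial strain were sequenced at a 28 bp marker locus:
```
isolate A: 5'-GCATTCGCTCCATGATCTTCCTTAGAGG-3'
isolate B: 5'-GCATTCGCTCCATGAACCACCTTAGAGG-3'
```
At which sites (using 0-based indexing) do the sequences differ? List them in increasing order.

Scanning 0-based: 15: T/A; 17: T/C; 18: T/A.

15, 17, 18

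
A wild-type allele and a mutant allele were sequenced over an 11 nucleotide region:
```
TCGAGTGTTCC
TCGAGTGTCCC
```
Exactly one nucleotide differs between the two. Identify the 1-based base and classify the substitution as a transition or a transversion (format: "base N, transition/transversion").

base 9, transition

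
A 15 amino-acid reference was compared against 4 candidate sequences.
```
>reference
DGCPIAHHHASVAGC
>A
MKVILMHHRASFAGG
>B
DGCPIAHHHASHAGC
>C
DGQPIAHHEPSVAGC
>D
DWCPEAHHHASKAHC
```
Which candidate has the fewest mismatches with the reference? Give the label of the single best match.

Hamming distances to reference — A: 9; B: 1; C: 3; D: 4.
Smallest is B with 1 mismatch.

B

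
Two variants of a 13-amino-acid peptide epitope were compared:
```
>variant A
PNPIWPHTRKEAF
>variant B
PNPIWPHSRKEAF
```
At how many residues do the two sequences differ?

1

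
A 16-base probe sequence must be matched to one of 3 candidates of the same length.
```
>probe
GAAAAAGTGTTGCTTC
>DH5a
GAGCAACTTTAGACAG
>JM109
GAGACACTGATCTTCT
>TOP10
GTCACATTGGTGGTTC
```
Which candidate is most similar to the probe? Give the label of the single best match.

TOP10

DH5a differs at 9 sites; JM109 differs at 8 sites; TOP10 differs at 6 sites. The closest is TOP10.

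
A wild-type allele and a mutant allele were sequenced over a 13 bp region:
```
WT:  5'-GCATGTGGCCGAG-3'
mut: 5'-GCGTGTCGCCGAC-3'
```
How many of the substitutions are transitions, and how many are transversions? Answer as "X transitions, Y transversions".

1 transition, 2 transversions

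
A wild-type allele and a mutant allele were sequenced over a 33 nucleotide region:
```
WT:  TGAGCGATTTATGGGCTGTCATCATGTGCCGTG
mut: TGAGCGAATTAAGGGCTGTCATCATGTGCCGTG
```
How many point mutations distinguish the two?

2

The sequences differ at positions 8, 12 (1-based) — 2 in total.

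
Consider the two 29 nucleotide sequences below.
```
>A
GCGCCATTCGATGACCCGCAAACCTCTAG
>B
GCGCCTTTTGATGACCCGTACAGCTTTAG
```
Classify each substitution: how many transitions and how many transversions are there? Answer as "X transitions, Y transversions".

Transitions (purine↔purine or pyrimidine↔pyrimidine): 9 C→T, 19 C→T, 26 C→T.
Transversions (purine↔pyrimidine): 6 A→T, 21 A→C, 23 C→G.

3 transitions, 3 transversions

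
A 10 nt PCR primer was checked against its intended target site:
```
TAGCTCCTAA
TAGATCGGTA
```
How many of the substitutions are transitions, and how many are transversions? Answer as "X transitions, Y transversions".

0 transitions, 4 transversions

Mismatches (1-based):
site 4: C→A (pyrimidine→purine, transversion)
site 7: C→G (pyrimidine→purine, transversion)
site 8: T→G (pyrimidine→purine, transversion)
site 9: A→T (purine→pyrimidine, transversion)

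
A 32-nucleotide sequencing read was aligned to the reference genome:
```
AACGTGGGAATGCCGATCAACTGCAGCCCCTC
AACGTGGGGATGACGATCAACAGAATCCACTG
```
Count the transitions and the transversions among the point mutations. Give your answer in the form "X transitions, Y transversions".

1 transition, 6 transversions

Mismatches (1-based):
site 9: A→G (purine→purine, transition)
site 13: C→A (pyrimidine→purine, transversion)
site 22: T→A (pyrimidine→purine, transversion)
site 24: C→A (pyrimidine→purine, transversion)
site 26: G→T (purine→pyrimidine, transversion)
site 29: C→A (pyrimidine→purine, transversion)
site 32: C→G (pyrimidine→purine, transversion)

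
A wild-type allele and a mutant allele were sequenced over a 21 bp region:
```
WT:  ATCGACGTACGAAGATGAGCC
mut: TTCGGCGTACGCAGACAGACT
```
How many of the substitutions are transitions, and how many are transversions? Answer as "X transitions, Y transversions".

Mismatches (1-based):
site 1: A→T (purine→pyrimidine, transversion)
site 5: A→G (purine→purine, transition)
site 12: A→C (purine→pyrimidine, transversion)
site 16: T→C (pyrimidine→pyrimidine, transition)
site 17: G→A (purine→purine, transition)
site 18: A→G (purine→purine, transition)
site 19: G→A (purine→purine, transition)
site 21: C→T (pyrimidine→pyrimidine, transition)

6 transitions, 2 transversions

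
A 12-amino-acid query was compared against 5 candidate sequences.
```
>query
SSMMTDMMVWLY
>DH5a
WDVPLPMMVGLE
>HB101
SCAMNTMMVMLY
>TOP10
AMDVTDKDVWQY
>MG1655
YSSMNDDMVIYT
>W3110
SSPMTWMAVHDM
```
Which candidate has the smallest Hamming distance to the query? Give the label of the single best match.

HB101

Hamming distances to query — DH5a: 8; HB101: 5; TOP10: 7; MG1655: 7; W3110: 6.
Smallest is HB101 with 5 mismatches.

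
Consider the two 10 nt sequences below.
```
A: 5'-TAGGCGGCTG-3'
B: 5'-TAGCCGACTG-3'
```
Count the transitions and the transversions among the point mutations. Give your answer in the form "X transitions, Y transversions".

1 transition, 1 transversion

Mismatches (1-based):
site 4: G→C (purine→pyrimidine, transversion)
site 7: G→A (purine→purine, transition)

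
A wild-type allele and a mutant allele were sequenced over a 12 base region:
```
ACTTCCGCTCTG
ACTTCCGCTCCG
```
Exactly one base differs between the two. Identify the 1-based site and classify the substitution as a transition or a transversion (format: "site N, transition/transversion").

site 11, transition

Site 11 changes T→C. T is a pyrimidine and C is a pyrimidine, so this is a transition.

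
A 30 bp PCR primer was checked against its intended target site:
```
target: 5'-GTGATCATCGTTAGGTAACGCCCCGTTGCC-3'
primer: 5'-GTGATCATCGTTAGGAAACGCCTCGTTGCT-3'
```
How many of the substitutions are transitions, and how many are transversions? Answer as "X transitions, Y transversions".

2 transitions, 1 transversion

Mismatches (1-based):
position 16: T→A (pyrimidine→purine, transversion)
position 23: C→T (pyrimidine→pyrimidine, transition)
position 30: C→T (pyrimidine→pyrimidine, transition)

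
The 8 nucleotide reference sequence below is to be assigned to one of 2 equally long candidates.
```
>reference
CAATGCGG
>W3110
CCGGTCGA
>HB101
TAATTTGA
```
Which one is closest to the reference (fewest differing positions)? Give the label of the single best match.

HB101

W3110 differs at 5 positions; HB101 differs at 4 positions. The closest is HB101.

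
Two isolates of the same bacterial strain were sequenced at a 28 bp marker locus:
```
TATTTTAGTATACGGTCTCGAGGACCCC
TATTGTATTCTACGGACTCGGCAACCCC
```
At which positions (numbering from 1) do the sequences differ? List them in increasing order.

5, 8, 10, 16, 21, 22, 23

Differences at position 5 (T→G), position 8 (G→T), position 10 (A→C), position 16 (T→A), position 21 (A→G), position 22 (G→C), position 23 (G→A).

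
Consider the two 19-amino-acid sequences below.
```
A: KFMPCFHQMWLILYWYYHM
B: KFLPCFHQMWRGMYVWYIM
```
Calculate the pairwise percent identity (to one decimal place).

7 positions differ (3, 11, 12, 13, 15, 16, 18), so 12 of 19 match: 12/19 = 63.16%.

63.2%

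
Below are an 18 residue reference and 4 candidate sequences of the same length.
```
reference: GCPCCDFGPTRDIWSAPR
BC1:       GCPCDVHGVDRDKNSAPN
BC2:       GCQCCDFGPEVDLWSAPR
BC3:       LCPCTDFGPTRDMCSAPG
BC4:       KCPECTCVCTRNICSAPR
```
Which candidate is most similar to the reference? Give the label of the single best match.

BC2

Hamming distances to reference — BC1: 8; BC2: 4; BC3: 5; BC4: 8.
Smallest is BC2 with 4 mismatches.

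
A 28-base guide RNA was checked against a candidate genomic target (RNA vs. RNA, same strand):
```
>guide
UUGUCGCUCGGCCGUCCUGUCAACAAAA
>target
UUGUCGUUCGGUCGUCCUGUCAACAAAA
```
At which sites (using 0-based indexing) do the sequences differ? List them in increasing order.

6, 11

Scanning 0-based: 6: C/U; 11: C/U.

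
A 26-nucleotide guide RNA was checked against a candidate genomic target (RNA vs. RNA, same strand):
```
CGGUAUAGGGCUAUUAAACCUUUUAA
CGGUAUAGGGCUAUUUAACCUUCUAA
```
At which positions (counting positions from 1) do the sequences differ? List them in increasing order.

16, 23

Scanning 1-based: 16: A/U; 23: U/C.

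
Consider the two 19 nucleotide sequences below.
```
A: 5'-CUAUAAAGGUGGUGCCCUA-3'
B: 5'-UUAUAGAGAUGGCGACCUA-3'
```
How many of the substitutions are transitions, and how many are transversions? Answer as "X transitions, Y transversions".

Transitions (purine↔purine or pyrimidine↔pyrimidine): 1 C→U, 6 A→G, 9 G→A, 13 U→C.
Transversions (purine↔pyrimidine): 15 C→A.

4 transitions, 1 transversion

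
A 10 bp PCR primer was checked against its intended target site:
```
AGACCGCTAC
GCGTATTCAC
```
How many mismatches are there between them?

8

The sequences differ at positions 1, 2, 3, 4, 5, 6, 7, 8 (1-based) — 8 in total.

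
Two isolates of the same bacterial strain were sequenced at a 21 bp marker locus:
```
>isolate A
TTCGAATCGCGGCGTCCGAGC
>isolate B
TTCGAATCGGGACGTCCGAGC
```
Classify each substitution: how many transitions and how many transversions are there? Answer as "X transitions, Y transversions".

1 transition, 1 transversion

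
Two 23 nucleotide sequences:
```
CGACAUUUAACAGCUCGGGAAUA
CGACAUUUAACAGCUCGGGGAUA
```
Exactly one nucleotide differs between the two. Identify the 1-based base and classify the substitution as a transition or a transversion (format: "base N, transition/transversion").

Base 20 changes A→G. A is a purine and G is a purine, so this is a transition.

base 20, transition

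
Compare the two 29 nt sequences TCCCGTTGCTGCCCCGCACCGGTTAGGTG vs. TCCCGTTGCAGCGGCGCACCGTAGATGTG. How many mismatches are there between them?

7

The sequences differ at positions 10, 13, 14, 22, 23, 24, 26 (1-based) — 7 in total.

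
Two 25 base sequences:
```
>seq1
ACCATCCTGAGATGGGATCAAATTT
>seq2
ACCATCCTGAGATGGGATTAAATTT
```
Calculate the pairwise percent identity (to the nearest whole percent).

1 position differs (19), so 24 of 25 match: 24/25 = 96%.

96%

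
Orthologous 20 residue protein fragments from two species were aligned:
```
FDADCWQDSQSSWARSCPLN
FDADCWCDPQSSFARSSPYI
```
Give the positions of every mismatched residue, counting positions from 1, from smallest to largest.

7, 9, 13, 17, 19, 20

Scanning 1-based: 7: Q/C; 9: S/P; 13: W/F; 17: C/S; 19: L/Y; 20: N/I.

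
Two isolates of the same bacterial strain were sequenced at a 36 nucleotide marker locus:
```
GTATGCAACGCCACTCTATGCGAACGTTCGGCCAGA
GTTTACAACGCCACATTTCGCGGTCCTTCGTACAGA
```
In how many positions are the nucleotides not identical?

11

The sequences differ at positions 3, 5, 15, 16, 18, 19, 23, 24, 26, 31, 32 (1-based) — 11 in total.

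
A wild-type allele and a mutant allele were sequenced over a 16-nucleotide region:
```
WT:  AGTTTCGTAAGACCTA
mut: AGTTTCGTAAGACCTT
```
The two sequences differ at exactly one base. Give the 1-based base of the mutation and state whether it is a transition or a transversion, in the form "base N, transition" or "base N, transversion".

base 16, transversion

The sequences differ only at base 16: A→T (purine→pyrimidine), a transversion.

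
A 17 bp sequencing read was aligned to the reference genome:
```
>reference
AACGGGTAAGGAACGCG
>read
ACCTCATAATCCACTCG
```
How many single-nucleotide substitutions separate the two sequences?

Comparing position by position, 8 positions differ: 2 (A/C), 4 (G/T), 5 (G/C), 6 (G/A), 10 (G/T), 11 (G/C), 12 (A/C), 15 (G/T).

8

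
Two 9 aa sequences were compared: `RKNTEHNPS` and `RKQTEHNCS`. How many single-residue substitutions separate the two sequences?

Mismatches (1-based): position 3: N→Q; position 8: P→C.

2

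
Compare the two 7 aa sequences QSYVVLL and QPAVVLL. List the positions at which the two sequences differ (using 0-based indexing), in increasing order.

Scanning 0-based: 1: S/P; 2: Y/A.

1, 2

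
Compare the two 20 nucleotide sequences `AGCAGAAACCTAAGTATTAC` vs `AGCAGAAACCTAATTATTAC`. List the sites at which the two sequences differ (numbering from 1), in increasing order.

14

Differences at site 14 (G→T).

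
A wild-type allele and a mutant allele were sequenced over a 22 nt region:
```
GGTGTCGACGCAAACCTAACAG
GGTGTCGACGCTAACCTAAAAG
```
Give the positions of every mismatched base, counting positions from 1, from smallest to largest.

Differences at position 12 (A→T), position 20 (C→A).

12, 20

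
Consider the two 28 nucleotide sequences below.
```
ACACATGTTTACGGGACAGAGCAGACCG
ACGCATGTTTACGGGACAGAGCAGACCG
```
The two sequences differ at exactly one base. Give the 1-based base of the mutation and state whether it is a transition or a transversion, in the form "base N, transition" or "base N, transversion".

base 3, transition

The sequences differ only at base 3: A→G (purine→purine), a transition.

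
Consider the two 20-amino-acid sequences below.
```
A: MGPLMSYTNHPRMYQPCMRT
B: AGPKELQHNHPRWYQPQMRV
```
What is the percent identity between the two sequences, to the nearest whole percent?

9 positions differ (1, 4, 5, 6, 7, 8, 13, 17, 20), so 11 of 20 match: 11/20 = 55%.

55%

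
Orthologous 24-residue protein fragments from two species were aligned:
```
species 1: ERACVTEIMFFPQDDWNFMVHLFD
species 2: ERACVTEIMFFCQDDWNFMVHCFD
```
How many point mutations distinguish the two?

2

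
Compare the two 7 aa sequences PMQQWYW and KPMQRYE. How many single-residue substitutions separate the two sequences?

The sequences differ at residues 1, 2, 3, 5, 7 (1-based) — 5 in total.

5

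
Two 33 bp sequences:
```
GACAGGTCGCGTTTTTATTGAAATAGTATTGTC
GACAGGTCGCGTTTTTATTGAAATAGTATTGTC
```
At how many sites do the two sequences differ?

0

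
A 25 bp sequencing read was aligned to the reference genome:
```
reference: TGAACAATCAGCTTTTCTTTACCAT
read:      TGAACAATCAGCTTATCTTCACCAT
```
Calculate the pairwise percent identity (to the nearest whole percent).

92%

2 positions differ (15, 20), so 23 of 25 match: 23/25 = 92%.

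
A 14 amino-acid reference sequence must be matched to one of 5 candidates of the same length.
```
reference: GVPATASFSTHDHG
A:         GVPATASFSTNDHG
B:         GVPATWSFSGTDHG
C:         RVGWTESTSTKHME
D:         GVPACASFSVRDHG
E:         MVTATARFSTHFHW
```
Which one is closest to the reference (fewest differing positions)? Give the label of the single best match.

A differs at 1 position; B differs at 3 positions; C differs at 9 positions; D differs at 3 positions; E differs at 5 positions. The closest is A.

A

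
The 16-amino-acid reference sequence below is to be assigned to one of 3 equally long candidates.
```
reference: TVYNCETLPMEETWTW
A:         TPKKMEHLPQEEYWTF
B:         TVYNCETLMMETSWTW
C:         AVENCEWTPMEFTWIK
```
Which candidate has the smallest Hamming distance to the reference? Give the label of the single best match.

B

Hamming distances to reference — A: 8; B: 3; C: 7.
Smallest is B with 3 mismatches.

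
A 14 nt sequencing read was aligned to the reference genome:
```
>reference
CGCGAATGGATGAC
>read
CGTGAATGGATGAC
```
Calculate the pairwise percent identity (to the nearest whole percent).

Mismatch at position 3 (1-based): 1 of 14.
Identical positions: 13/14 = 92.86% → 93%.

93%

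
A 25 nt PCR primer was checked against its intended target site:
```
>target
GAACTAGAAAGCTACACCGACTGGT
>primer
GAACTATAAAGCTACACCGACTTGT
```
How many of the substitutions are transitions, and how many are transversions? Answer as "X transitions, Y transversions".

Transitions (purine↔purine or pyrimidine↔pyrimidine): none.
Transversions (purine↔pyrimidine): 7 G→T, 23 G→T.

0 transitions, 2 transversions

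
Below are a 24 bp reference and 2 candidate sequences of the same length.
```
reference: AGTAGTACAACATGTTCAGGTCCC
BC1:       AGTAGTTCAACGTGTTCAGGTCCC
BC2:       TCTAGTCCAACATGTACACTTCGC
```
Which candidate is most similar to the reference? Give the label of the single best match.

Hamming distances to reference — BC1: 2; BC2: 7.
Smallest is BC1 with 2 mismatches.

BC1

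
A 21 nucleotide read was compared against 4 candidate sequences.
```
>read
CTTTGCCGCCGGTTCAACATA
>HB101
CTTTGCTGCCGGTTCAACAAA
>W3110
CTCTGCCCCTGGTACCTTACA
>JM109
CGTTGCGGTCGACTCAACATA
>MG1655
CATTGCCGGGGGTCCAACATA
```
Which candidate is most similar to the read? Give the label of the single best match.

HB101

Hamming distances to read — HB101: 2; W3110: 8; JM109: 5; MG1655: 4.
Smallest is HB101 with 2 mismatches.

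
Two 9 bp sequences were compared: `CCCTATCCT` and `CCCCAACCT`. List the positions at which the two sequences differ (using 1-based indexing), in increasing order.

4, 6

Differences at position 4 (T→C), position 6 (T→A).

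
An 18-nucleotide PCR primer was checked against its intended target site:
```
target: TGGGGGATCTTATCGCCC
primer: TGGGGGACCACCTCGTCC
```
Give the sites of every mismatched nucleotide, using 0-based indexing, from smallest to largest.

7, 9, 10, 11, 15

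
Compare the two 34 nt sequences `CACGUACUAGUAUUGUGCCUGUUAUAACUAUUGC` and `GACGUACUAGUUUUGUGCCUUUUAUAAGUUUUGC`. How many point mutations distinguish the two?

5

Mismatches (1-based): base 1: C→G; base 12: A→U; base 21: G→U; base 28: C→G; base 30: A→U.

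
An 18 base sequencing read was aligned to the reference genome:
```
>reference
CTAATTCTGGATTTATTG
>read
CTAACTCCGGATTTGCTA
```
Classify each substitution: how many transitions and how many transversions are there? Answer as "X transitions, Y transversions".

5 transitions, 0 transversions

Mismatches (1-based):
site 5: T→C (pyrimidine→pyrimidine, transition)
site 8: T→C (pyrimidine→pyrimidine, transition)
site 15: A→G (purine→purine, transition)
site 16: T→C (pyrimidine→pyrimidine, transition)
site 18: G→A (purine→purine, transition)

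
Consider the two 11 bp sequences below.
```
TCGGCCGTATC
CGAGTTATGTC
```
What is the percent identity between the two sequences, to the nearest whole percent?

36%

Mismatches at positions 1, 2, 3, 5, 6, 7, 9 (1-based): 7 of 11.
Identical positions: 4/11 = 36.36% → 36%.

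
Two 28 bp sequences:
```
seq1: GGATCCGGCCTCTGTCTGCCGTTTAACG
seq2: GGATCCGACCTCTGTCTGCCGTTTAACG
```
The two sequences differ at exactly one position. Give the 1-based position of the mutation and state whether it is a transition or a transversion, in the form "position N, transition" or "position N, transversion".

position 8, transition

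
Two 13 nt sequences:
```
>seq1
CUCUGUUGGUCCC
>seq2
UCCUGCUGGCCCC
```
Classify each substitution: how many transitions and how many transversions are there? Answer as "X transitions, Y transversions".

Transitions (purine↔purine or pyrimidine↔pyrimidine): 1 C→U, 2 U→C, 6 U→C, 10 U→C.
Transversions (purine↔pyrimidine): none.

4 transitions, 0 transversions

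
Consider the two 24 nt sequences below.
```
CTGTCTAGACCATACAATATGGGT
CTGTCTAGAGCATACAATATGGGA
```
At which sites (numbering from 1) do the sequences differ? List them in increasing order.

10, 24

Differences at site 10 (C→G), site 24 (T→A).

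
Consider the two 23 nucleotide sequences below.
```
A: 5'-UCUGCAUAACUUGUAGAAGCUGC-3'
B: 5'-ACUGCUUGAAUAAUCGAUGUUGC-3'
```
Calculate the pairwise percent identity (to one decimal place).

60.9%

Mismatches at positions 1, 6, 8, 10, 12, 13, 15, 18, 20 (1-based): 9 of 23.
Identical positions: 14/23 = 60.87% → 60.9%.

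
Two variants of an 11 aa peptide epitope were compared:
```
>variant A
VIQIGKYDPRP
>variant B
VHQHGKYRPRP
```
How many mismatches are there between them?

3

The sequences differ at positions 2, 4, 8 (1-based) — 3 in total.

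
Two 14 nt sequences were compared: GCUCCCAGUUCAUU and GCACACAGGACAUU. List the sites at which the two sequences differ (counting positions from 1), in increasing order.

3, 5, 9, 10

Scanning 1-based: 3: U/A; 5: C/A; 9: U/G; 10: U/A.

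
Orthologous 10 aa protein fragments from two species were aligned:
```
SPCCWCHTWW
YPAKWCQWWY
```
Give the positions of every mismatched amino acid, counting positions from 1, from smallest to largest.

1, 3, 4, 7, 8, 10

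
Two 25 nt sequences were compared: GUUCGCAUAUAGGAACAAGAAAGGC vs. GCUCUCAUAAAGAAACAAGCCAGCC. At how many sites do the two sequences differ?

Mismatches (1-based): site 2: U→C; site 5: G→U; site 10: U→A; site 13: G→A; site 20: A→C; site 21: A→C; site 24: G→C.

7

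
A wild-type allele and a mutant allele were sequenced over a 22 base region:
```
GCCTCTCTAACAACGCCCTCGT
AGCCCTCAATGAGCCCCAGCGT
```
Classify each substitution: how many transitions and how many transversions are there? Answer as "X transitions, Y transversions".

3 transitions, 7 transversions

Mismatches (1-based):
site 1: G→A (purine→purine, transition)
site 2: C→G (pyrimidine→purine, transversion)
site 4: T→C (pyrimidine→pyrimidine, transition)
site 8: T→A (pyrimidine→purine, transversion)
site 10: A→T (purine→pyrimidine, transversion)
site 11: C→G (pyrimidine→purine, transversion)
site 13: A→G (purine→purine, transition)
site 15: G→C (purine→pyrimidine, transversion)
site 18: C→A (pyrimidine→purine, transversion)
site 19: T→G (pyrimidine→purine, transversion)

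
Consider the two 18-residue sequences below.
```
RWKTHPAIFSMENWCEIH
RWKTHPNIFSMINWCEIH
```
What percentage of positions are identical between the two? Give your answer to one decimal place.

88.9%

Mismatches at positions 7, 12 (1-based): 2 of 18.
Identical positions: 16/18 = 88.89% → 88.9%.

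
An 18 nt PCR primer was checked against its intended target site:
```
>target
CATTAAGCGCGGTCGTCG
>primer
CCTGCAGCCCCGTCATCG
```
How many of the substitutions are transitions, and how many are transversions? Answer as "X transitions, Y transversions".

1 transition, 5 transversions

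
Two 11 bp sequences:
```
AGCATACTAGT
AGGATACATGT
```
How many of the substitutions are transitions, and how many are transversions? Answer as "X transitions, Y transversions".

Transitions (purine↔purine or pyrimidine↔pyrimidine): none.
Transversions (purine↔pyrimidine): 3 C→G, 8 T→A, 9 A→T.

0 transitions, 3 transversions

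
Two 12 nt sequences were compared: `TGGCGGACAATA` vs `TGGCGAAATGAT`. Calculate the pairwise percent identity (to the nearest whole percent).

Mismatches at positions 6, 8, 9, 10, 11, 12 (1-based): 6 of 12.
Identical positions: 6/12 = 50% → 50%.

50%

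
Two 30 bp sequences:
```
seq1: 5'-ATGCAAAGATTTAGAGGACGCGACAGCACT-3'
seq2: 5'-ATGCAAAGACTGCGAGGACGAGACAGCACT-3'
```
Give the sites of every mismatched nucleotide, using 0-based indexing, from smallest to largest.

9, 11, 12, 20

Scanning 0-based: 9: T/C; 11: T/G; 12: A/C; 20: C/A.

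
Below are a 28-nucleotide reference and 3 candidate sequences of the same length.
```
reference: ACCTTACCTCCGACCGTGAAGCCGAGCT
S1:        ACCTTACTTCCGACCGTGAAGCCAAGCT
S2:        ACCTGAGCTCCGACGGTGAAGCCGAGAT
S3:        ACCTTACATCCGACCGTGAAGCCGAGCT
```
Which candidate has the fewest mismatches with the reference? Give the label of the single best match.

Hamming distances to reference — S1: 2; S2: 4; S3: 1.
Smallest is S3 with 1 mismatch.

S3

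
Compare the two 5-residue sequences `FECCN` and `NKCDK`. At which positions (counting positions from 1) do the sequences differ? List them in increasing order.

1, 2, 4, 5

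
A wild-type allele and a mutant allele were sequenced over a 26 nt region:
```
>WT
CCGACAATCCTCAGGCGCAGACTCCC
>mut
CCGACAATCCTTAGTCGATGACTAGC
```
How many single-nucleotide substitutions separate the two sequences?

Comparing position by position, 6 positions differ: 12 (C/T), 15 (G/T), 18 (C/A), 19 (A/T), 24 (C/A), 25 (C/G).

6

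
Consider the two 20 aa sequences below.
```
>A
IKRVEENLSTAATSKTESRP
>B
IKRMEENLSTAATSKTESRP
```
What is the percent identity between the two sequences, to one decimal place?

95.0%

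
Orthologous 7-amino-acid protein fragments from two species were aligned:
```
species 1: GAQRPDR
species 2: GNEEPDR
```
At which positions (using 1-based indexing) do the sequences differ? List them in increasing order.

Differences at position 2 (A→N), position 3 (Q→E), position 4 (R→E).

2, 3, 4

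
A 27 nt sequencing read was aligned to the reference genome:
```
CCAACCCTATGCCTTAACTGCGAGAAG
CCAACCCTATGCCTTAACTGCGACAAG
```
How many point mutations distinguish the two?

1

Mismatches (1-based): position 24: G→C.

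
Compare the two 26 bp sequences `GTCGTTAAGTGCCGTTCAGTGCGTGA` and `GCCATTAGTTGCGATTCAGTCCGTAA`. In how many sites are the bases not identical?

Comparing position by position, 8 sites differ: 2 (T/C), 4 (G/A), 8 (A/G), 9 (G/T), 13 (C/G), 14 (G/A), 21 (G/C), 25 (G/A).

8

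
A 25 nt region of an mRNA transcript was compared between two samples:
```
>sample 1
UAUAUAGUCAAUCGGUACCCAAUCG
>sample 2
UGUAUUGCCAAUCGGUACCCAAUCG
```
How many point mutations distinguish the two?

3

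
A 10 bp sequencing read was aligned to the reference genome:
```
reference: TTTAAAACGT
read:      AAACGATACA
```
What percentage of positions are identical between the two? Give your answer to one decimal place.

10.0%

Mismatches at positions 1, 2, 3, 4, 5, 7, 8, 9, 10 (1-based): 9 of 10.
Identical positions: 1/10 = 10% → 10.0%.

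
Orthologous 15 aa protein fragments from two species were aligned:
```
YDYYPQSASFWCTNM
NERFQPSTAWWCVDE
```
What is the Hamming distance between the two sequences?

The sequences differ at positions 1, 2, 3, 4, 5, 6, 8, 9, 10, 13, 14, 15 (1-based) — 12 in total.

12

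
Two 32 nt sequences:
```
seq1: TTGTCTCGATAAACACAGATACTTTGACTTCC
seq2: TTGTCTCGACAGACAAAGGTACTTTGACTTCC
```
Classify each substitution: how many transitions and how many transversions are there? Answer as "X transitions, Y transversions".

3 transitions, 1 transversion

Transitions (purine↔purine or pyrimidine↔pyrimidine): 10 T→C, 12 A→G, 19 A→G.
Transversions (purine↔pyrimidine): 16 C→A.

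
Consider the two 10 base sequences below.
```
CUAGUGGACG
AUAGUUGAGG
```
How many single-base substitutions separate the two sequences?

3

Mismatches (1-based): position 1: C→A; position 6: G→U; position 9: C→G.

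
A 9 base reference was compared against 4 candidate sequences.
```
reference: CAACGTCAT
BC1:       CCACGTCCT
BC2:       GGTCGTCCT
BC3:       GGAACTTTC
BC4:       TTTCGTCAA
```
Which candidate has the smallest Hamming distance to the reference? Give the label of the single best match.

BC1

BC1 differs at 2 positions; BC2 differs at 4 positions; BC3 differs at 7 positions; BC4 differs at 4 positions. The closest is BC1.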